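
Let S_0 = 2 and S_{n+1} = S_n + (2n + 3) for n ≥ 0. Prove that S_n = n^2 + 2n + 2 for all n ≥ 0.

Base case: S_0 = 2, and 0^2 + 2·0 + 2 = 2.
Assume S_k = k^2 + 2k + 2.
Then S_{k+1} = S_k + (2k + 3) = (k^2 + 2k + 2) + (2k + 3) = k^2 + 4k + 5,
and (k+1)^2 + 2·(k+1) + 2 = k^2 + 4k + 5.
Hence S_n = n^2 + 2n + 2 for every n ≥ 0, by induction.

S_n = n^2 + 2n + 2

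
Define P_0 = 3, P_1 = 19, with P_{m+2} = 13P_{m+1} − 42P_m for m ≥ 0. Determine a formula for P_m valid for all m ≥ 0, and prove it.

Claim: P_m = 2·6^m + 7^m.

Base cases: P_0 = 3 and 2·6^0 + 7^0 = 3; P_1 = 19 and 2·6^1 + 7^1 = 19.
Assume P_j = 2·6^j + 7^j for all 0 ≤ j ≤ k, where k ≥ 1.
Then P_{k+1} = 13P_k − 42P_{k−1} = 13·(2·6^k + 7^k) − 42·(2·6^{k−1} + 7^{k−1}) = 2·(13·6 − 42)6^{k−1} + (13·7 − 42)7^{k−1} = 72·6^{k−1} + 49·7^{k−1} = 2·6^{k+1} + 7^{k+1}.
By strong induction, P_m = 2·6^m + 7^m for all m ≥ 0.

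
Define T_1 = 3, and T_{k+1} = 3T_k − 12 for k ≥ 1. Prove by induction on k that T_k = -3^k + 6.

Base case: T_1 = 3, and -3^1 + 6 = -3 + 6 = 3.
Assume T_m = -3^m + 6 for some m ≥ 1.
Then T_{m+1} = 3T_m − 12 = 3·(-3^m + 6) − 12 = -3^{m+1} + 18 − 12 = -3^{m+1} + 6.
By induction, T_k = -3^k + 6 for all k ≥ 1.

T_k = -3^k + 6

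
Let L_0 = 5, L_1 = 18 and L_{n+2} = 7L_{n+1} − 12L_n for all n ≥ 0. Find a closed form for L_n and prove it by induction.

Claim: L_n = 3·4^n + 2·3^n.

Base cases: L_0 = 5 and 3·4^0 + 2·3^0 = 5; L_1 = 18 and 3·4^1 + 2·3^1 = 18.
Assume L_i = 3·4^i + 2·3^i for all 0 ≤ i ≤ j, where j ≥ 1.
Then L_{j+1} = 7L_j − 12L_{j−1} = 7·(3·4^j + 2·3^j) − 12·(3·4^{j−1} + 2·3^{j−1}) = 3·(7·4 − 12)4^{j−1} + 2·(7·3 − 12)3^{j−1} = 48·4^{j−1} + 18·3^{j−1} = 3·4^{j+1} + 2·3^{j+1}.
By strong induction, L_n = 3·4^n + 2·3^n for all n ≥ 0.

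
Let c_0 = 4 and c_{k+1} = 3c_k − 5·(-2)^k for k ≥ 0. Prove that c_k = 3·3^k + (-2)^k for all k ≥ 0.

Base case: c_0 = 4, and 3·3^0 + (-2)^0 = 3 + 1 = 4.
Assume c_j = 3·3^j + (-2)^j for some j ≥ 0.
Then c_{j+1} = 3c_j − 5·(-2)^j = 3·(3·3^j + (-2)^j) − 5·(-2)^j = 3·3^{j+1} + 3·(-2)^j − 5·(-2)^j = 3·3^{j+1} − 2·(-2)^j = 3·3^{j+1} + (-2)^{j+1}.
This completes the inductive step, so c_k = 3·3^k + (-2)^k for all k ≥ 0.

c_k = 3·3^k + (-2)^k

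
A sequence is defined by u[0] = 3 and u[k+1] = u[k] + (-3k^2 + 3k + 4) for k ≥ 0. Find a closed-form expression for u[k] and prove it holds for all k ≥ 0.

Claim: u[k] = -k^3 + 3k^2 + 2k + 3.

Base case: u[0] = 3, and -0^3 + 3·0^2 + 2·0 + 3 = 3.
Assume u[m] = -m^3 + 3m^2 + 2m + 3.
Then u[m+1] = u[m] + (-3m^2 + 3m + 4) = (-m^3 + 3m^2 + 2m + 3) + (-3m^2 + 3m + 4) = -m^3 + 5m + 7,
and -(m+1)^3 + 3·(m+1)^2 + 2·(m+1) + 3 = -m^3 + 5m + 7.
This completes the inductive step, so u[k] = -k^3 + 3k^2 + 2k + 3 for all k ≥ 0.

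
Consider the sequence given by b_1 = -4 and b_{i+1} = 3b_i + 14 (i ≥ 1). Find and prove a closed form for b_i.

Claim: b_i = 3^i − 7.

Base case: b_1 = -4, and 3^1 − 7 = 3 − 7 = -4.
Assume b_m = 3^m − 7 for some m ≥ 1.
Then b_{m+1} = 3b_m + 14 = 3·(3^m − 7) + 14 = 3^{m+1} − 21 + 14 = 3^{m+1} − 7.
This completes the inductive step, so b_i = 3^i − 7 for all i ≥ 1.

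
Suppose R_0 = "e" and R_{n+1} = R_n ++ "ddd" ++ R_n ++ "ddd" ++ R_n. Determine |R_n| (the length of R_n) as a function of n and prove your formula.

Claim: |R_n| = 4·3^n − 3.

Base case: |R_0| = 1, and 4·3^0 − 3 = 1.
Assume |R_k| = 4·3^k − 3.
Then |R_{k+1}| = 3|R_k| + 6 = 3(4·3^k − 3) + 6 = 4·3^{k+1} − 9 + 6 = 4·3^{k+1} − 3.
By induction, |R_n| = 4·3^n − 3 for all n ≥ 0.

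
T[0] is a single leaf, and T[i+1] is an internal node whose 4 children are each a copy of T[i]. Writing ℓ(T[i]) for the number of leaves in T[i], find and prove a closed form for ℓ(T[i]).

Claim: ℓ(T[i]) = 4^i.

Base case: ℓ(T[0]) = 1, and 4^0 = 1.
Assume ℓ(T[m]) = 4^m.
Then ℓ(T[m+1]) = 4·ℓ(T[m]) = 4·4^m = 4^{m+1}.
Hence ℓ(T[i]) = 4^i for every i ≥ 0, by induction.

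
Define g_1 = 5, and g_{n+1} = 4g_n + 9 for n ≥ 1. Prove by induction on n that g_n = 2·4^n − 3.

Base case: g_1 = 5, and 2·4^1 − 3 = 8 − 3 = 5.
Assume g_j = 2·4^j − 3 for some j ≥ 1.
Then g_{j+1} = 4g_j + 9 = 4·(2·4^j − 3) + 9 = 8·4^j − 12 + 9 = 2·4^{j+1} − 3.
This completes the inductive step, so g_n = 2·4^n − 3 for all n ≥ 1.

g_n = 2·4^n − 3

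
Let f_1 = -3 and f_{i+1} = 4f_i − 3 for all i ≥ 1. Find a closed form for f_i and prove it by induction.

Claim: f_i = -4^i + 1.

Base case: f_1 = -3, and -4^1 + 1 = -4 + 1 = -3.
Assume f_k = -4^k + 1 for some k ≥ 1.
Then f_{k+1} = 4f_k − 3 = 4·(-4^k + 1) − 3 = -4^{k+1} + 4 − 3 = -4^{k+1} + 1.
This completes the inductive step, so f_i = -4^i + 1 for all i ≥ 1.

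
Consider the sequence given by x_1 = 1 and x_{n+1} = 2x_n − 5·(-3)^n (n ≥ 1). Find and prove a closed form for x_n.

Claim: x_n = 2·2^n + (-3)^n.

Base case: x_1 = 1, and 2·2^1 + (-3)^1 = 4 − 3 = 1.
Assume x_r = 2·2^r + (-3)^r for some r ≥ 1.
Then x_{r+1} = 2x_r − 5·(-3)^r = 2·(2·2^r + (-3)^r) − 5·(-3)^r = 2·2^{r+1} + 2·(-3)^r − 5·(-3)^r = 2·2^{r+1} − 3·(-3)^r = 2·2^{r+1} + (-3)^{r+1}.
This completes the inductive step, so x_n = 2·2^n + (-3)^n for all n ≥ 1.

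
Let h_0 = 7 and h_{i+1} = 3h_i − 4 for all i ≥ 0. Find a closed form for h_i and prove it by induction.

Claim: h_i = 5·3^i + 2.

Base case: h_0 = 7, and 5·3^0 + 2 = 5 + 2 = 7.
Assume h_m = 5·3^m + 2 for some m ≥ 0.
Then h_{m+1} = 3h_m − 4 = 3·(5·3^m + 2) − 4 = 15·3^m + 6 − 4 = 5·3^{m+1} + 2.
Hence h_i = 5·3^i + 2 for every i ≥ 0, by induction.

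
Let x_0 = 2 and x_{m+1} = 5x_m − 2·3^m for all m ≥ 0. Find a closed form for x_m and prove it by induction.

Claim: x_m = 5^m + 3^m.

Base case: x_0 = 2, and 5^0 + 3^0 = 1 + 1 = 2.
Assume x_k = 5^k + 3^k for some k ≥ 0.
Then x_{k+1} = 5x_k − 2·3^k = 5·(5^k + 3^k) − 2·3^k = 5^{k+1} + 5·3^k − 2·3^k = 5^{k+1} + 3·3^k = 5^{k+1} + 3^{k+1}.
So the formula holds for k+1, and by induction x_m = 5^m + 3^m for all m ≥ 0.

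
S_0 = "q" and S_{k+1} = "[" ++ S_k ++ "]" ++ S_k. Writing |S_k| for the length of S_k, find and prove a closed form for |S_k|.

Claim: |S_k| = 3·2^k − 2.

Base case: |S_0| = 1, and 3·2^0 − 2 = 1.
Assume |S_j| = 3·2^j − 2.
Then |S_{j+1}| = 1 + |S_j| + 1 + |S_j| = 2|S_j| + 2 = 2(3·2^j − 2) + 2 = 3·2^{j+1} − 4 + 2 = 3·2^{j+1} − 2.
This completes the inductive step, so |S_k| = 3·2^k − 2 for all k ≥ 0.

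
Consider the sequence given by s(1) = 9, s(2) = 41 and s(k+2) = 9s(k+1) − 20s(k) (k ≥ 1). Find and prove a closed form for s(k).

Claim: s(k) = 5^k + 4^k.

Base cases: s(1) = 9 and 5^1 + 4^1 = 9; s(2) = 41 and 5^2 + 4^2 = 41.
Assume s(i) = 5^i + 4^i for all 1 ≤ i ≤ j, where j ≥ 2.
Then s(j+1) = 9s(j) − 20s(j−1) = 9·(5^j + 4^j) − 20·(5^{j−1} + 4^{j−1}) = (9·5 − 20)5^{j−1} + (9·4 − 20)4^{j−1} = 25·5^{j−1} + 16·4^{j−1} = 5^{j+1} + 4^{j+1}.
By strong induction, s(k) = 5^k + 4^k for all k ≥ 1.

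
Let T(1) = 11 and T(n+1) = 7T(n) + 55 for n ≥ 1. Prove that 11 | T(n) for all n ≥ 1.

Base case: T(1) = 11 = 11·1, so 11 | T(1).
Assume 11 | T(r), so T(r) = 11t for some integer t.
Then T(r+1) = 7T(r) + 55 = 7·(11t) + 55 = 11(7t + 5), so 11 | T(r+1).
By induction, 11 | T(n) for all n ≥ 1.

11 | T(n)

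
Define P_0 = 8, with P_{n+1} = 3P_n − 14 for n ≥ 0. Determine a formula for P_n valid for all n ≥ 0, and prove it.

Claim: P_n = 3^n + 7.

Base case: P_0 = 8, and 3^0 + 7 = 1 + 7 = 8.
Assume P_j = 3^j + 7 for some j ≥ 0.
Then P_{j+1} = 3P_j − 14 = 3·(3^j + 7) − 14 = 3^{j+1} + 21 − 14 = 3^{j+1} + 7.
This completes the inductive step, so P_n = 3^n + 7 for all n ≥ 0.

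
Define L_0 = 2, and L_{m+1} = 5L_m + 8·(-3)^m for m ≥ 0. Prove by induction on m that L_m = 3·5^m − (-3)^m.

Base case: L_0 = 2, and 3·5^0 − (-3)^0 = 3 − 1 = 2.
Assume L_r = 3·5^r − (-3)^r for some r ≥ 0.
Then L_{r+1} = 5L_r + 8·(-3)^r = 5·(3·5^r − (-3)^r) + 8·(-3)^r = 3·5^{r+1} − 5·(-3)^r + 8·(-3)^r = 3·5^{r+1} + 3·(-3)^r = 3·5^{r+1} − (-3)^{r+1}.
Hence L_m = 3·5^m − (-3)^m for every m ≥ 0, by induction.

L_m = 3·5^m − (-3)^m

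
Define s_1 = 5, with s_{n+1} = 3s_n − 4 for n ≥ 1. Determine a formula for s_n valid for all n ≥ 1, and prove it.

Claim: s_n = 3^n + 2.

Base case: s_1 = 5, and 3^1 + 2 = 3 + 2 = 5.
Assume s_m = 3^m + 2 for some m ≥ 1.
Then s_{m+1} = 3s_m − 4 = 3·(3^m + 2) − 4 = 3^{m+1} + 6 − 4 = 3^{m+1} + 2.
Hence s_n = 3^n + 2 for every n ≥ 1, by induction.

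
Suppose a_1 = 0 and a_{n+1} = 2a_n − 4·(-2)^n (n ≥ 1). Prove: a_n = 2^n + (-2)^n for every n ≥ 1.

Base case: a_1 = 0, and 2^1 + (-2)^1 = 2 − 2 = 0.
Assume a_k = 2^k + (-2)^k for some k ≥ 1.
Then a_{k+1} = 2a_k − 4·(-2)^k = 2·(2^k + (-2)^k) − 4·(-2)^k = 2^{k+1} + 2·(-2)^k − 4·(-2)^k = 2^{k+1} − 2·(-2)^k = 2^{k+1} + (-2)^{k+1}.
So the formula holds for k+1, and by induction a_n = 2^n + (-2)^n for all n ≥ 1.

a_n = 2^n + (-2)^n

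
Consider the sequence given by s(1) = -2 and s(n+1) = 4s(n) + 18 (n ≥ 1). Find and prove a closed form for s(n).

Claim: s(n) = 4^n − 6.

Base case: s(1) = -2, and 4^1 − 6 = 4 − 6 = -2.
Assume s(j) = 4^j − 6 for some j ≥ 1.
Then s(j+1) = 4s(j) + 18 = 4·(4^j − 6) + 18 = 4^{j+1} − 24 + 18 = 4^{j+1} − 6.
By induction, s(n) = 4^n − 6 for all n ≥ 1.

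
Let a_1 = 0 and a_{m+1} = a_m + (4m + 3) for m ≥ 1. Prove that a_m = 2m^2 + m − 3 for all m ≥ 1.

Base case: a_1 = 0, and 2·1^2 + 1 − 3 = 0.
Assume a_j = 2j^2 + j − 3.
Then a_{j+1} = a_j + (4j + 3) = (2j^2 + j − 3) + (4j + 3) = 2j^2 + 5j,
and 2·(j+1)^2 + (j+1) − 3 = 2j^2 + 5j.
By induction, a_m = 2m^2 + m − 3 for all m ≥ 1.

a_m = 2m^2 + m − 3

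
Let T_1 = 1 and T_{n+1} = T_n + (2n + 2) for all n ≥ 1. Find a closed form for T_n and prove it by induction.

Claim: T_n = n^2 + n − 1.

Base case: T_1 = 1, and 1^2 + 1 − 1 = 1.
Assume T_j = j^2 + j − 1.
Then T_{j+1} = T_j + (2j + 2) = (j^2 + j − 1) + (2j + 2) = j^2 + 3j + 1,
and (j+1)^2 + (j+1) − 1 = j^2 + 3j + 1.
Hence T_n = n^2 + n − 1 for every n ≥ 1, by induction.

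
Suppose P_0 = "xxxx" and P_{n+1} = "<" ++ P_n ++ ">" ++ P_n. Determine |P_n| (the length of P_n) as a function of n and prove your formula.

Claim: |P_n| = 6·2^n − 2.

Base case: |P_0| = 4, and 6·2^0 − 2 = 4.
Assume |P_r| = 6·2^r − 2.
Then |P_{r+1}| = 1 + |P_r| + 1 + |P_r| = 2|P_r| + 2 = 2(6·2^r − 2) + 2 = 6·2^{r+1} − 4 + 2 = 6·2^{r+1} − 2.
So the formula holds for r+1, and by induction |P_n| = 6·2^n − 2 for all n ≥ 0.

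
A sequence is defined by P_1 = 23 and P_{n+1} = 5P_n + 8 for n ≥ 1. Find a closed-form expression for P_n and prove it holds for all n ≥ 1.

Claim: P_n = 5^{n+1} − 2.

Base case: P_1 = 23, and 5^{1+1} − 2 = 25 − 2 = 23.
Assume P_r = 5^{r+1} − 2 for some r ≥ 1.
Then P_{r+1} = 5P_r + 8 = 5·(5^{r+1} − 2) + 8 = 5^{r+2} − 10 + 8 = 5^{r+2} − 2.
This completes the inductive step, so P_n = 5^{n+1} − 2 for all n ≥ 1.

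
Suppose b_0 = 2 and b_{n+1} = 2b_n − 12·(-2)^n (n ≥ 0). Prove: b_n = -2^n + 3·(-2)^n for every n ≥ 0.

Base case: b_0 = 2, and -2^0 + 3·(-2)^0 = -1 + 3 = 2.
Assume b_j = -2^j + 3·(-2)^j for some j ≥ 0.
Then b_{j+1} = 2b_j − 12·(-2)^j = 2·(-2^j + 3·(-2)^j) − 12·(-2)^j = -2^{j+1} + 6·(-2)^j − 12·(-2)^j = -2^{j+1} − 6·(-2)^j = -2^{j+1} + 3·(-2)^{j+1}.
This completes the inductive step, so b_n = -2^n + 3·(-2)^n for all n ≥ 0.

b_n = -2^n + 3·(-2)^n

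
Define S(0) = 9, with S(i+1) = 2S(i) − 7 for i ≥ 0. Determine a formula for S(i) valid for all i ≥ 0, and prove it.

Claim: S(i) = 2^{i+1} + 7.

Base case: S(0) = 9, and 2^{0+1} + 7 = 2 + 7 = 9.
Assume S(j) = 2^{j+1} + 7 for some j ≥ 0.
Then S(j+1) = 2S(j) − 7 = 2·(2^{j+1} + 7) − 7 = 2^{j+2} + 14 − 7 = 2^{j+2} + 7.
So the formula holds for j+1, and by induction S(i) = 2^{i+1} + 7 for all i ≥ 0.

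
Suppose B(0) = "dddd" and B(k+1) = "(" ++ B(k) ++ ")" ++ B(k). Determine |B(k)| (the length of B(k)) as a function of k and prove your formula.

Claim: |B(k)| = 6·2^k − 2.

Base case: |B(0)| = 4, and 6·2^0 − 2 = 4.
Assume |B(r)| = 6·2^r − 2.
Then |B(r+1)| = 1 + |B(r)| + 1 + |B(r)| = 2|B(r)| + 2 = 2(6·2^r − 2) + 2 = 6·2^{r+1} − 4 + 2 = 6·2^{r+1} − 2.
So the formula holds for r+1, and by induction |B(k)| = 6·2^k − 2 for all k ≥ 0.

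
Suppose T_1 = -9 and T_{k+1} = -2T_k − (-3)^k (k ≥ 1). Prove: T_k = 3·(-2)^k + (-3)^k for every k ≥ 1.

Base case: T_1 = -9, and 3·(-2)^1 + (-3)^1 = -6 − 3 = -9.
Assume T_r = 3·(-2)^r + (-3)^r for some r ≥ 1.
Then T_{r+1} = -2T_r − (-3)^r = -2·(3·(-2)^r + (-3)^r) − (-3)^r = 3·(-2)^{r+1} − 2·(-3)^r − (-3)^r = 3·(-2)^{r+1} − 3·(-3)^r = 3·(-2)^{r+1} + (-3)^{r+1}.
This completes the inductive step, so T_k = 3·(-2)^k + (-3)^k for all k ≥ 1.

T_k = 3·(-2)^k + (-3)^k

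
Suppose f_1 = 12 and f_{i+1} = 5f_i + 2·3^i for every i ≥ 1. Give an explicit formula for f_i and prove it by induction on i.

Claim: f_i = 3·5^i − 3^i.

Base case: f_1 = 12, and 3·5^1 − 3^1 = 15 − 3 = 12.
Assume f_k = 3·5^k − 3^k for some k ≥ 1.
Then f_{k+1} = 5f_k + 2·3^k = 5·(3·5^k − 3^k) + 2·3^k = 3·5^{k+1} − 5·3^k + 2·3^k = 3·5^{k+1} − 3·3^k = 3·5^{k+1} − 3^{k+1}.
Hence f_i = 3·5^i − 3^i for every i ≥ 1, by induction.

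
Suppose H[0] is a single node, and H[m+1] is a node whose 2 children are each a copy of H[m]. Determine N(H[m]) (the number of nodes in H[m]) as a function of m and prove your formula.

Claim: N(H[m]) = 2^{m+1} − 1.

Base case: N(H[0]) = 1, and 2^{0+1} − 1 = 1.
Assume N(H[r]) = 2^{r+1} − 1.
Then N(H[r+1]) = 1 + 2N(H[r]) = 1 + 2(2^{r+1} − 1) = 2^{r+2} − 2 + 1 = 2^{r+2} − 1.
So the formula holds for r+1, and by induction N(H[m]) = 2^{m+1} − 1 for all m ≥ 0.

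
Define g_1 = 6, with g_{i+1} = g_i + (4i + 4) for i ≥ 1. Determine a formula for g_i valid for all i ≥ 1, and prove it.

Claim: g_i = 2i^2 + 2i + 2.

Base case: g_1 = 6, and 2·1^2 + 2·1 + 2 = 6.
Assume g_k = 2k^2 + 2k + 2.
Then g_{k+1} = g_k + (4k + 4) = (2k^2 + 2k + 2) + (4k + 4) = 2k^2 + 6k + 6,
and 2·(k+1)^2 + 2·(k+1) + 2 = 2k^2 + 6k + 6.
By induction, g_i = 2i^2 + 2i + 2 for all i ≥ 1.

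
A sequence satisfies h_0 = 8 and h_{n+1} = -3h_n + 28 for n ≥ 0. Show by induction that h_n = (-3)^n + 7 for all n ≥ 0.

Base case: h_0 = 8, and (-3)^0 + 7 = 1 + 7 = 8.
Assume h_r = (-3)^r + 7 for some r ≥ 0.
Then h_{r+1} = -3h_r + 28 = -3·((-3)^r + 7) + 28 = -3·(-3)^r − 21 + 28 = (-3)^{r+1} + 7.
By induction, h_n = (-3)^n + 7 for all n ≥ 0.

h_n = (-3)^n + 7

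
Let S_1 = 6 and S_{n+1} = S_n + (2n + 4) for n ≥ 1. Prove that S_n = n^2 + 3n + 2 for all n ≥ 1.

Base case: S_1 = 6, and 1^2 + 3·1 + 2 = 6.
Assume S_j = j^2 + 3j + 2.
Then S_{j+1} = S_j + (2j + 4) = (j^2 + 3j + 2) + (2j + 4) = j^2 + 5j + 6,
and (j+1)^2 + 3·(j+1) + 2 = j^2 + 5j + 6.
This completes the inductive step, so S_n = n^2 + 3n + 2 for all n ≥ 1.

S_n = n^2 + 3n + 2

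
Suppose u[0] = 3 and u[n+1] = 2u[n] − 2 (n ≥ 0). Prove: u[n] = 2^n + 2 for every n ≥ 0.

Base case: u[0] = 3, and 2^0 + 2 = 1 + 2 = 3.
Assume u[j] = 2^j + 2 for some j ≥ 0.
Then u[j+1] = 2u[j] − 2 = 2·(2^j + 2) − 2 = 2^{j+1} + 4 − 2 = 2^{j+1} + 2.
This completes the inductive step, so u[n] = 2^n + 2 for all n ≥ 0.

u[n] = 2^n + 2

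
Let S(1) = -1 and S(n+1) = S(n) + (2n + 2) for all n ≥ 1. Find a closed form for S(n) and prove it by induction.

Claim: S(n) = n^2 + n − 3.

Base case: S(1) = -1, and 1^2 + 1 − 3 = -1.
Assume S(j) = j^2 + j − 3.
Then S(j+1) = S(j) + (2j + 2) = (j^2 + j − 3) + (2j + 2) = j^2 + 3j − 1,
and (j+1)^2 + (j+1) − 3 = j^2 + 3j − 1.
Hence S(n) = n^2 + n − 3 for every n ≥ 1, by induction.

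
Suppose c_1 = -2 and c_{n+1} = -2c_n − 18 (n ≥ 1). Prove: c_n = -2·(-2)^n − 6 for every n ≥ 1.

Base case: c_1 = -2, and -2·(-2)^1 − 6 = 4 − 6 = -2.
Assume c_k = -2·(-2)^k − 6 for some k ≥ 1.
Then c_{k+1} = -2c_k − 18 = -2·(-2·(-2)^k − 6) − 18 = 4·(-2)^k + 12 − 18 = -2·(-2)^{k+1} − 6.
This completes the inductive step, so c_n = -2·(-2)^n − 6 for all n ≥ 1.

c_n = -2·(-2)^n − 6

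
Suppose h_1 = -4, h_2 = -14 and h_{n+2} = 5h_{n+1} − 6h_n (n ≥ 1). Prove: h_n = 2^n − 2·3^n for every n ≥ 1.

Base cases: h_1 = -4 and 2^1 − 2·3^1 = -4; h_2 = -14 and 2^2 − 2·3^2 = -14.
Assume h_j = 2^j − 2·3^j for all 1 ≤ j ≤ k, where k ≥ 2.
Then h_{k+1} = 5h_k − 6h_{k−1} = 5·(2^k − 2·3^k) − 6·(2^{k−1} − 2·3^{k−1}) = (5·2 − 6)2^{k−1} − 2·(5·3 − 6)3^{k−1} = 4·2^{k−1} − 18·3^{k−1} = 2^{k+1} − 2·3^{k+1}.
Hence h_n = 2^n − 2·3^n for every n ≥ 1, by strong induction.

h_n = 2^n − 2·3^n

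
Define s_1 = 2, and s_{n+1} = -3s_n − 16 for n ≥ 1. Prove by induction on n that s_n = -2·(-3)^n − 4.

Base case: s_1 = 2, and -2·(-3)^1 − 4 = 6 − 4 = 2.
Assume s_m = -2·(-3)^m − 4 for some m ≥ 1.
Then s_{m+1} = -3s_m − 16 = -3·(-2·(-3)^m − 4) − 16 = 6·(-3)^m + 12 − 16 = -2·(-3)^{m+1} − 4.
So the formula holds for m+1, and by induction s_n = -2·(-3)^n − 4 for all n ≥ 1.

s_n = -2·(-3)^n − 4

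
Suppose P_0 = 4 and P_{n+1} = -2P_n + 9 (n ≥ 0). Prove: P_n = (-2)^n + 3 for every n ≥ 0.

Base case: P_0 = 4, and (-2)^0 + 3 = 1 + 3 = 4.
Assume P_k = (-2)^k + 3 for some k ≥ 0.
Then P_{k+1} = -2P_k + 9 = -2·((-2)^k + 3) + 9 = -2·(-2)^k − 6 + 9 = (-2)^{k+1} + 3.
By induction, P_n = (-2)^n + 3 for all n ≥ 0.

P_n = (-2)^n + 3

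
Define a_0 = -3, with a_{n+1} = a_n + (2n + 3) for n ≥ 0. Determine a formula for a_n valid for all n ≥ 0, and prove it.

Claim: a_n = n^2 + 2n − 3.

Base case: a_0 = -3, and 0^2 + 2·0 − 3 = -3.
Assume a_j = j^2 + 2j − 3.
Then a_{j+1} = a_j + (2j + 3) = (j^2 + 2j − 3) + (2j + 3) = j^2 + 4j,
and (j+1)^2 + 2·(j+1) − 3 = j^2 + 4j.
Hence a_n = n^2 + 2n − 3 for every n ≥ 0, by induction.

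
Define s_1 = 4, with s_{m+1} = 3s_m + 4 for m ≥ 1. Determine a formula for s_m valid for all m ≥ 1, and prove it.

Claim: s_m = 2·3^m − 2.

Base case: s_1 = 4, and 2·3^1 − 2 = 6 − 2 = 4.
Assume s_k = 2·3^k − 2 for some k ≥ 1.
Then s_{k+1} = 3s_k + 4 = 3·(2·3^k − 2) + 4 = 6·3^k − 6 + 4 = 2·3^{k+1} − 2.
So the formula holds for k+1, and by induction s_m = 2·3^m − 2 for all m ≥ 1.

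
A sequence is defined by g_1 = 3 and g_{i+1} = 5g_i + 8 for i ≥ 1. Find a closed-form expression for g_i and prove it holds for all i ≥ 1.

Claim: g_i = 5^i − 2.

Base case: g_1 = 3, and 5^1 − 2 = 5 − 2 = 3.
Assume g_m = 5^m − 2 for some m ≥ 1.
Then g_{m+1} = 5g_m + 8 = 5·(5^m − 2) + 8 = 5^{m+1} − 10 + 8 = 5^{m+1} − 2.
So the formula holds for m+1, and by induction g_i = 5^i − 2 for all i ≥ 1.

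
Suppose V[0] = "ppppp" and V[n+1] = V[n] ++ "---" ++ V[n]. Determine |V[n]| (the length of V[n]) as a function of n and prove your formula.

Claim: |V[n]| = 2^{n+3} − 3.

Base case: |V[0]| = 5, and 2^{0+3} − 3 = 5.
Assume |V[r]| = 2^{r+3} − 3.
Then |V[r+1]| = |V[r]| + 3 + |V[r]| = 2|V[r]| + 3 = 2(2^{r+3} − 3) + 3 = 2^{r+1+3} − 6 + 3 = 2^{r+1+3} − 3.
By induction, |V[n]| = 2^{n+3} − 3 for all n ≥ 0.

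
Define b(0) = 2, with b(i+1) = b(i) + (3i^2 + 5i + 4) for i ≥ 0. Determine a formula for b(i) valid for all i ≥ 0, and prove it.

Claim: b(i) = i^3 + i^2 + 2i + 2.

Base case: b(0) = 2, and 0^3 + 0^2 + 2·0 + 2 = 2.
Assume b(r) = r^3 + r^2 + 2r + 2.
Then b(r+1) = b(r) + (3r^2 + 5r + 4) = (r^3 + r^2 + 2r + 2) + (3r^2 + 5r + 4) = r^3 + 4r^2 + 7r + 6,
and (r+1)^3 + (r+1)^2 + 2·(r+1) + 2 = r^3 + 4r^2 + 7r + 6.
This completes the inductive step, so b(i) = i^3 + i^2 + 2i + 2 for all i ≥ 0.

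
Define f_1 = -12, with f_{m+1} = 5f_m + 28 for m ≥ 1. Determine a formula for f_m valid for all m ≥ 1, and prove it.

Claim: f_m = -5^m − 7.

Base case: f_1 = -12, and -5^1 − 7 = -5 − 7 = -12.
Assume f_r = -5^r − 7 for some r ≥ 1.
Then f_{r+1} = 5f_r + 28 = 5·(-5^r − 7) + 28 = -5^{r+1} − 35 + 28 = -5^{r+1} − 7.
This completes the inductive step, so f_m = -5^m − 7 for all m ≥ 1.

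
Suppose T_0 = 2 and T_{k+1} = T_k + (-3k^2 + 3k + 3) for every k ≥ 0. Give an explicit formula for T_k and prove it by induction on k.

Claim: T_k = -k^3 + 3k^2 + k + 2.

Base case: T_0 = 2, and -0^3 + 3·0^2 + 0 + 2 = 2.
Assume T_j = -j^3 + 3j^2 + j + 2.
Then T_{j+1} = T_j + (-3j^2 + 3j + 3) = (-j^3 + 3j^2 + j + 2) + (-3j^2 + 3j + 3) = -j^3 + 4j + 5,
and -(j+1)^3 + 3·(j+1)^2 + (j+1) + 2 = -j^3 + 4j + 5.
By induction, T_k = -k^3 + 3k^2 + k + 2 for all k ≥ 0.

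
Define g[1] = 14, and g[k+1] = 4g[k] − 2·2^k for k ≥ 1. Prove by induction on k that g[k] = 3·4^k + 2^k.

Base case: g[1] = 14, and 3·4^1 + 2^1 = 12 + 2 = 14.
Assume g[m] = 3·4^m + 2^m for some m ≥ 1.
Then g[m+1] = 4g[m] − 2·2^m = 4·(3·4^m + 2^m) − 2·2^m = 3·4^{m+1} + 4·2^m − 2·2^m = 3·4^{m+1} + 2·2^m = 3·4^{m+1} + 2^{m+1}.
So the formula holds for m+1, and by induction g[k] = 3·4^k + 2^k for all k ≥ 1.

g[k] = 3·4^k + 2^k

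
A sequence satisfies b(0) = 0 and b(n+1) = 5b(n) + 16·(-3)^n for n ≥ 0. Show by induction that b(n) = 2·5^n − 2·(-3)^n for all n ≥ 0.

Base case: b(0) = 0, and 2·5^0 − 2·(-3)^0 = 2 − 2 = 0.
Assume b(m) = 2·5^m − 2·(-3)^m for some m ≥ 0.
Then b(m+1) = 5b(m) + 16·(-3)^m = 5·(2·5^m − 2·(-3)^m) + 16·(-3)^m = 2·5^{m+1} − 10·(-3)^m + 16·(-3)^m = 2·5^{m+1} + 6·(-3)^m = 2·5^{m+1} − 2·(-3)^{m+1}.
By induction, b(n) = 2·5^n − 2·(-3)^n for all n ≥ 0.

b(n) = 2·5^n − 2·(-3)^n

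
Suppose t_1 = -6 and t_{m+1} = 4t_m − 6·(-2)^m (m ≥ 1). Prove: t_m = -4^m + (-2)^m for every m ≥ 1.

Base case: t_1 = -6, and -4^1 + (-2)^1 = -4 − 2 = -6.
Assume t_k = -4^k + (-2)^k for some k ≥ 1.
Then t_{k+1} = 4t_k − 6·(-2)^k = 4·(-4^k + (-2)^k) − 6·(-2)^k = -4^{k+1} + 4·(-2)^k − 6·(-2)^k = -4^{k+1} − 2·(-2)^k = -4^{k+1} + (-2)^{k+1}.
By induction, t_m = -4^m + (-2)^m for all m ≥ 1.

t_m = -4^m + (-2)^m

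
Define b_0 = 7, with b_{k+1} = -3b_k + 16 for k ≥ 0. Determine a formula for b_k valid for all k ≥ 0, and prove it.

Claim: b_k = 3·(-3)^k + 4.

Base case: b_0 = 7, and 3·(-3)^0 + 4 = 3 + 4 = 7.
Assume b_r = 3·(-3)^r + 4 for some r ≥ 0.
Then b_{r+1} = -3b_r + 16 = -3·(3·(-3)^r + 4) + 16 = -9·(-3)^r − 12 + 16 = 3·(-3)^{r+1} + 4.
This completes the inductive step, so b_k = 3·(-3)^k + 4 for all k ≥ 0.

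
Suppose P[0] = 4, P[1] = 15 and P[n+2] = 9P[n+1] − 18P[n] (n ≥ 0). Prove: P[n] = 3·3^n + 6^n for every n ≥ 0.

Base cases: P[0] = 4 and 3·3^0 + 6^0 = 4; P[1] = 15 and 3·3^1 + 6^1 = 15.
Assume P[i] = 3·3^i + 6^i for all 0 ≤ i ≤ j, where j ≥ 1.
Then P[j+1] = 9P[j] − 18P[j−1] = 9·(3·3^j + 6^j) − 18·(3·3^{j−1} + 6^{j−1}) = 3·(9·3 − 18)3^{j−1} + (9·6 − 18)6^{j−1} = 27·3^{j−1} + 36·6^{j−1} = 3·3^{j+1} + 6^{j+1}.
This completes the inductive step, so P[n] = 3·3^n + 6^n for all n ≥ 0.

P[n] = 3·3^n + 6^n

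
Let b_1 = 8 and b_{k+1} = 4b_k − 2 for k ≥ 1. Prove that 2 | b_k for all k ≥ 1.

Base case: b_1 = 8 = 2·4, so 2 | b_1.
Assume 2 | b_m, so b_m = 2t for some integer t.
Then b_{m+1} = 4b_m − 2 = 4·(2t) − 2 = 2(4t − 1), so 2 | b_{m+1}.
So the property holds for m+1, and by induction 2 | b_k for all k ≥ 1.

2 | b_k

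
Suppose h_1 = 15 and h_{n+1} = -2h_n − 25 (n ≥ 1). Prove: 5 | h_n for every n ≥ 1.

Base case: h_1 = 15 = 5·3, so 5 | h_1.
Assume 5 | h_j, so h_j = 5t for some integer t.
Then h_{j+1} = -2h_j − 25 = -2·(5t) − 25 = 5(-2t − 5), so 5 | h_{j+1}.
By induction, 5 | h_n for all n ≥ 1.

5 | h_n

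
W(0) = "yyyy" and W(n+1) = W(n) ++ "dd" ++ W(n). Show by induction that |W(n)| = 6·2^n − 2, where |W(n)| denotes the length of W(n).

Base case: |W(0)| = 4, and 6·2^0 − 2 = 4.
Assume |W(k)| = 6·2^k − 2.
Then |W(k+1)| = |W(k)| + 2 + |W(k)| = 2|W(k)| + 2 = 2(6·2^k − 2) + 2 = 6·2^{k+1} − 4 + 2 = 6·2^{k+1} − 2.
Hence |W(n)| = 6·2^n − 2 for every n ≥ 0, by induction.

|W(n)| = 6·2^n − 2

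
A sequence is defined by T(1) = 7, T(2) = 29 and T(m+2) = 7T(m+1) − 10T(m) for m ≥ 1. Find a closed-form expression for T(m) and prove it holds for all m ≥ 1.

Claim: T(m) = 2^m + 5^m.

Base cases: T(1) = 7 and 2^1 + 5^1 = 7; T(2) = 29 and 2^2 + 5^2 = 29.
Assume T(j) = 2^j + 5^j for all 1 ≤ j ≤ k, where k ≥ 2.
Then T(k+1) = 7T(k) − 10T(k−1) = 7·(2^k + 5^k) − 10·(2^{k−1} + 5^{k−1}) = (7·2 − 10)2^{k−1} + (7·5 − 10)5^{k−1} = 4·2^{k−1} + 25·5^{k−1} = 2^{k+1} + 5^{k+1}.
Hence T(m) = 2^m + 5^m for every m ≥ 1, by strong induction.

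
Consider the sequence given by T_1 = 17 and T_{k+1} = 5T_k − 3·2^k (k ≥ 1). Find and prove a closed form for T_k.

Claim: T_k = 3·5^k + 2^k.

Base case: T_1 = 17, and 3·5^1 + 2^1 = 15 + 2 = 17.
Assume T_r = 3·5^r + 2^r for some r ≥ 1.
Then T_{r+1} = 5T_r − 3·2^r = 5·(3·5^r + 2^r) − 3·2^r = 3·5^{r+1} + 5·2^r − 3·2^r = 3·5^{r+1} + 2·2^r = 3·5^{r+1} + 2^{r+1}.
By induction, T_k = 3·5^k + 2^k for all k ≥ 1.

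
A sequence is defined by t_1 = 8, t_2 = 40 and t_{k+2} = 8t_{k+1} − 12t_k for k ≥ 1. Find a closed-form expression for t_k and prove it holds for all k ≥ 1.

Claim: t_k = 6^k + 2^k.

Base cases: t_1 = 8 and 6^1 + 2^1 = 8; t_2 = 40 and 6^2 + 2^2 = 40.
Assume t_j = 6^j + 2^j for all 1 ≤ j ≤ r, where r ≥ 2.
Then t_{r+1} = 8t_r − 12t_{r−1} = 8·(6^r + 2^r) − 12·(6^{r−1} + 2^{r−1}) = (8·6 − 12)6^{r−1} + (8·2 − 12)2^{r−1} = 36·6^{r−1} + 4·2^{r−1} = 6^{r+1} + 2^{r+1}.
By strong induction, t_k = 6^k + 2^k for all k ≥ 1.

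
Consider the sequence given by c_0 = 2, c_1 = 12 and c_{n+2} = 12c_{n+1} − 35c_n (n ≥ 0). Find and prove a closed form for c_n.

Claim: c_n = 7^n + 5^n.

Base cases: c_0 = 2 and 7^0 + 5^0 = 2; c_1 = 12 and 7^1 + 5^1 = 12.
Assume c_j = 7^j + 5^j for all 0 ≤ j ≤ k, where k ≥ 1.
Then c_{k+1} = 12c_k − 35c_{k−1} = 12·(7^k + 5^k) − 35·(7^{k−1} + 5^{k−1}) = (12·7 − 35)7^{k−1} + (12·5 − 35)5^{k−1} = 49·7^{k−1} + 25·5^{k−1} = 7^{k+1} + 5^{k+1}.
So the formula holds for k+1, and by strong induction c_n = 7^n + 5^n for all n ≥ 0.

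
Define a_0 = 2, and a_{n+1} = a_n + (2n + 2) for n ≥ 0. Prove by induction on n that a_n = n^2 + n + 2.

Base case: a_0 = 2, and 0^2 + 0 + 2 = 2.
Assume a_j = j^2 + j + 2.
Then a_{j+1} = a_j + (2j + 2) = (j^2 + j + 2) + (2j + 2) = j^2 + 3j + 4,
and (j+1)^2 + (j+1) + 2 = j^2 + 3j + 4.
This completes the inductive step, so a_n = n^2 + n + 2 for all n ≥ 0.

a_n = n^2 + n + 2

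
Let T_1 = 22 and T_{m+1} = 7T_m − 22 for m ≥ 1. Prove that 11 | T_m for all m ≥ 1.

Base case: T_1 = 22 = 11·2, so 11 | T_1.
Assume 11 | T_k, so T_k = 11t for some integer t.
Then T_{k+1} = 7T_k − 22 = 7·(11t) − 22 = 11(7t − 2), so 11 | T_{k+1}.
So the property holds for k+1, and by induction 11 | T_m for all m ≥ 1.

11 | T_m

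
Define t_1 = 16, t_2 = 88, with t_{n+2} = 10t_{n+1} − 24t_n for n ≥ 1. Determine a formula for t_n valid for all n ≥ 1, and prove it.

Claim: t_n = 4^n + 2·6^n.

Base cases: t_1 = 16 and 4^1 + 2·6^1 = 16; t_2 = 88 and 4^2 + 2·6^2 = 88.
Assume t_j = 4^j + 2·6^j for all 1 ≤ j ≤ k, where k ≥ 2.
Then t_{k+1} = 10t_k − 24t_{k−1} = 10·(4^k + 2·6^k) − 24·(4^{k−1} + 2·6^{k−1}) = (10·4 − 24)4^{k−1} + 2·(10·6 − 24)6^{k−1} = 16·4^{k−1} + 72·6^{k−1} = 4^{k+1} + 2·6^{k+1}.
So the formula holds for k+1, and by strong induction t_n = 4^n + 2·6^n for all n ≥ 1.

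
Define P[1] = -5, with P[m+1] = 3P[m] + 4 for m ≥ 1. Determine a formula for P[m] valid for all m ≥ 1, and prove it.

Claim: P[m] = -3^m − 2.

Base case: P[1] = -5, and -3^1 − 2 = -3 − 2 = -5.
Assume P[j] = -3^j − 2 for some j ≥ 1.
Then P[j+1] = 3P[j] + 4 = 3·(-3^j − 2) + 4 = -3^{j+1} − 6 + 4 = -3^{j+1} − 2.
Hence P[m] = -3^m − 2 for every m ≥ 1, by induction.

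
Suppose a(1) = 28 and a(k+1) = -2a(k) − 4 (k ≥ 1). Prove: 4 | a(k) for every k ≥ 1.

Base case: a(1) = 28 = 4·7, so 4 | a(1).
Assume 4 | a(m), so a(m) = 4t for some integer t.
Then a(m+1) = -2a(m) − 4 = -2·(4t) − 4 = 4(-2t − 1), so 4 | a(m+1).
By induction, 4 | a(k) for all k ≥ 1.

4 | a(k)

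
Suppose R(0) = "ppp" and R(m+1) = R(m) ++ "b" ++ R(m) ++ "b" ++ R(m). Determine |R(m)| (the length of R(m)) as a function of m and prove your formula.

Claim: |R(m)| = 4·3^m − 1.

Base case: |R(0)| = 3, and 4·3^0 − 1 = 3.
Assume |R(r)| = 4·3^r − 1.
Then |R(r+1)| = 3|R(r)| + 2 = 3(4·3^r − 1) + 2 = 4·3^{r+1} − 3 + 2 = 4·3^{r+1} − 1.
By induction, |R(m)| = 4·3^m − 1 for all m ≥ 0.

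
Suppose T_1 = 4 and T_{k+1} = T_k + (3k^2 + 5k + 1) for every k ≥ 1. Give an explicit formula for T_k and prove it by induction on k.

Claim: T_k = k^3 + k^2 − k + 3.

Base case: T_1 = 4, and 1^3 + 1^2 − 1 + 3 = 4.
Assume T_j = j^3 + j^2 − j + 3.
Then T_{j+1} = T_j + (3j^2 + 5j + 1) = (j^3 + j^2 − j + 3) + (3j^2 + 5j + 1) = j^3 + 4j^2 + 4j + 4,
and (j+1)^3 + (j+1)^2 − (j+1) + 3 = j^3 + 4j^2 + 4j + 4.
Hence T_k = k^3 + k^2 − k + 3 for every k ≥ 1, by induction.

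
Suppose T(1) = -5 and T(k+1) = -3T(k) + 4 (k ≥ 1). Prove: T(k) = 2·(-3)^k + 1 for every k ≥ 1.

Base case: T(1) = -5, and 2·(-3)^1 + 1 = -6 + 1 = -5.
Assume T(r) = 2·(-3)^r + 1 for some r ≥ 1.
Then T(r+1) = -3T(r) + 4 = -3·(2·(-3)^r + 1) + 4 = -6·(-3)^r − 3 + 4 = 2·(-3)^{r+1} + 1.
Hence T(k) = 2·(-3)^k + 1 for every k ≥ 1, by induction.

T(k) = 2·(-3)^k + 1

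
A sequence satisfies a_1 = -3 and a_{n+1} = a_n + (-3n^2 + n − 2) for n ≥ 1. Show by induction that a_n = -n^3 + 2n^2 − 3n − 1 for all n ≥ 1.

Base case: a_1 = -3, and -1^3 + 2·1^2 − 3·1 − 1 = -3.
Assume a_k = -k^3 + 2k^2 − 3k − 1.
Then a_{k+1} = a_k + (-3k^2 + k − 2) = (-k^3 + 2k^2 − 3k − 1) + (-3k^2 + k − 2) = -k^3 − k^2 − 2k − 3,
and -(k+1)^3 + 2·(k+1)^2 − 3·(k+1) − 1 = -k^3 − k^2 − 2k − 3.
This completes the inductive step, so a_n = -n^3 + 2n^2 − 3n − 1 for all n ≥ 1.

a_n = -n^3 + 2n^2 − 3n − 1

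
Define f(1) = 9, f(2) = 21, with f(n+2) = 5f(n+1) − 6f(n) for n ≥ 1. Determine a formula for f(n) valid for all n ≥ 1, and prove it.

Claim: f(n) = 3·2^n + 3^n.

Base cases: f(1) = 9 and 3·2^1 + 3^1 = 9; f(2) = 21 and 3·2^2 + 3^2 = 21.
Assume f(j) = 3·2^j + 3^j for all 1 ≤ j ≤ r, where r ≥ 2.
Then f(r+1) = 5f(r) − 6f(r−1) = 5·(3·2^r + 3^r) − 6·(3·2^{r−1} + 3^{r−1}) = 3·(5·2 − 6)2^{r−1} + (5·3 − 6)3^{r−1} = 12·2^{r−1} + 9·3^{r−1} = 3·2^{r+1} + 3^{r+1}.
This completes the inductive step, so f(n) = 3·2^n + 3^n for all n ≥ 1.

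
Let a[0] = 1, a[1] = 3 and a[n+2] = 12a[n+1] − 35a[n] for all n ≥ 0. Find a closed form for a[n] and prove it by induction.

Claim: a[n] = 2·5^n − 7^n.

Base cases: a[0] = 1 and 2·5^0 − 7^0 = 1; a[1] = 3 and 2·5^1 − 7^1 = 3.
Assume a[i] = 2·5^i − 7^i for all 0 ≤ i ≤ j, where j ≥ 1.
Then a[j+1] = 12a[j] − 35a[j−1] = 12·(2·5^j − 7^j) − 35·(2·5^{j−1} − 7^{j−1}) = 2·(12·5 − 35)5^{j−1} − (12·7 − 35)7^{j−1} = 50·5^{j−1} − 49·7^{j−1} = 2·5^{j+1} − 7^{j+1}.
This completes the inductive step, so a[n] = 2·5^n − 7^n for all n ≥ 0.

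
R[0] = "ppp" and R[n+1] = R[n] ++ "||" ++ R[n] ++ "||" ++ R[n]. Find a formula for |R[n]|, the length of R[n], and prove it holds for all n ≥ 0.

Claim: |R[n]| = 5·3^n − 2.

Base case: |R[0]| = 3, and 5·3^0 − 2 = 3.
Assume |R[j]| = 5·3^j − 2.
Then |R[j+1]| = 3|R[j]| + 4 = 3(5·3^j − 2) + 4 = 5·3^{j+1} − 6 + 4 = 5·3^{j+1} − 2.
This completes the inductive step, so |R[n]| = 5·3^n − 2 for all n ≥ 0.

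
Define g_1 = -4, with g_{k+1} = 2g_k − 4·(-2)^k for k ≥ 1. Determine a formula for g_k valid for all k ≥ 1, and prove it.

Claim: g_k = -2^k + (-2)^k.

Base case: g_1 = -4, and -2^1 + (-2)^1 = -2 − 2 = -4.
Assume g_m = -2^m + (-2)^m for some m ≥ 1.
Then g_{m+1} = 2g_m − 4·(-2)^m = 2·(-2^m + (-2)^m) − 4·(-2)^m = -2^{m+1} + 2·(-2)^m − 4·(-2)^m = -2^{m+1} − 2·(-2)^m = -2^{m+1} + (-2)^{m+1}.
Hence g_k = -2^k + (-2)^k for every k ≥ 1, by induction.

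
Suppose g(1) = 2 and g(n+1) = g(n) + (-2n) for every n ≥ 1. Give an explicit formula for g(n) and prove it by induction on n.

Claim: g(n) = -n^2 + n + 2.

Base case: g(1) = 2, and -1^2 + 1 + 2 = 2.
Assume g(r) = -r^2 + r + 2.
Then g(r+1) = g(r) + (-2r) = (-r^2 + r + 2) + (-2r) = -r^2 − r + 2,
and -(r+1)^2 + (r+1) + 2 = -r^2 − r + 2.
Hence g(n) = -n^2 + n + 2 for every n ≥ 1, by induction.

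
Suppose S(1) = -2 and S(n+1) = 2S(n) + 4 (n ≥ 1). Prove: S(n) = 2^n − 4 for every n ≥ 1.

Base case: S(1) = -2, and 2^1 − 4 = 2 − 4 = -2.
Assume S(k) = 2^k − 4 for some k ≥ 1.
Then S(k+1) = 2S(k) + 4 = 2·(2^k − 4) + 4 = 2^{k+1} − 8 + 4 = 2^{k+1} − 4.
So the formula holds for k+1, and by induction S(n) = 2^n − 4 for all n ≥ 1.

S(n) = 2^n − 4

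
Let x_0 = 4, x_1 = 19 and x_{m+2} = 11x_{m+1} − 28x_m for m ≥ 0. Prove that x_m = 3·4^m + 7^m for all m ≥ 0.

Base cases: x_0 = 4 and 3·4^0 + 7^0 = 4; x_1 = 19 and 3·4^1 + 7^1 = 19.
Assume x_j = 3·4^j + 7^j for all 0 ≤ j ≤ k, where k ≥ 1.
Then x_{k+1} = 11x_k − 28x_{k−1} = 11·(3·4^k + 7^k) − 28·(3·4^{k−1} + 7^{k−1}) = 3·(11·4 − 28)4^{k−1} + (11·7 − 28)7^{k−1} = 48·4^{k−1} + 49·7^{k−1} = 3·4^{k+1} + 7^{k+1}.
By strong induction, x_m = 3·4^m + 7^m for all m ≥ 0.

x_m = 3·4^m + 7^m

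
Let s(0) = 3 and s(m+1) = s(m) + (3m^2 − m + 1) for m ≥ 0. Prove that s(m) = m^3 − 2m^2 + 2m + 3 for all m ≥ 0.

Base case: s(0) = 3, and 0^3 − 2·0^2 + 2·0 + 3 = 3.
Assume s(j) = j^3 − 2j^2 + 2j + 3.
Then s(j+1) = s(j) + (3j^2 − j + 1) = (j^3 − 2j^2 + 2j + 3) + (3j^2 − j + 1) = j^3 + j^2 + j + 4,
and (j+1)^3 − 2·(j+1)^2 + 2·(j+1) + 3 = j^3 + j^2 + j + 4.
This completes the inductive step, so s(m) = m^3 − 2m^2 + 2m + 3 for all m ≥ 0.

s(m) = m^3 − 2m^2 + 2m + 3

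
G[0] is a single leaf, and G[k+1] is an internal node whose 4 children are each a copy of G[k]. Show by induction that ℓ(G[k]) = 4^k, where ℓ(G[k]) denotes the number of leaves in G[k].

Base case: ℓ(G[0]) = 1, and 4^0 = 1.
Assume ℓ(G[m]) = 4^m.
Then ℓ(G[m+1]) = 4·ℓ(G[m]) = 4·4^m = 4^{m+1}.
So the formula holds for m+1, and by induction ℓ(G[k]) = 4^k for all k ≥ 0.

ℓ(G[k]) = 4^k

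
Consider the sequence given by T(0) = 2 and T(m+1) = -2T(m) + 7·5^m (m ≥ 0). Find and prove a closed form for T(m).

Claim: T(m) = (-2)^m + 5^m.

Base case: T(0) = 2, and (-2)^0 + 5^0 = 1 + 1 = 2.
Assume T(k) = (-2)^k + 5^k for some k ≥ 0.
Then T(k+1) = -2T(k) + 7·5^k = -2·((-2)^k + 5^k) + 7·5^k = (-2)^{k+1} − 2·5^k + 7·5^k = (-2)^{k+1} + 5·5^k = (-2)^{k+1} + 5^{k+1}.
So the formula holds for k+1, and by induction T(m) = (-2)^m + 5^m for all m ≥ 0.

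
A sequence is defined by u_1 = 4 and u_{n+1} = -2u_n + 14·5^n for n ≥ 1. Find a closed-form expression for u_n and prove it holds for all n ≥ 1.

Claim: u_n = 3·(-2)^n + 2·5^n.

Base case: u_1 = 4, and 3·(-2)^1 + 2·5^1 = -6 + 10 = 4.
Assume u_k = 3·(-2)^k + 2·5^k for some k ≥ 1.
Then u_{k+1} = -2u_k + 14·5^k = -2·(3·(-2)^k + 2·5^k) + 14·5^k = 3·(-2)^{k+1} − 4·5^k + 14·5^k = 3·(-2)^{k+1} + 10·5^k = 3·(-2)^{k+1} + 2·5^{k+1}.
By induction, u_n = 3·(-2)^n + 2·5^n for all n ≥ 1.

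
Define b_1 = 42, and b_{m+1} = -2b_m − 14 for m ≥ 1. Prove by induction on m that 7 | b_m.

Base case: b_1 = 42 = 7·6, so 7 | b_1.
Assume 7 | b_k, so b_k = 7t for some integer t.
Then b_{k+1} = -2b_k − 14 = -2·(7t) − 14 = 7(-2t − 2), so 7 | b_{k+1}.
By induction, 7 | b_m for all m ≥ 1.

7 | b_m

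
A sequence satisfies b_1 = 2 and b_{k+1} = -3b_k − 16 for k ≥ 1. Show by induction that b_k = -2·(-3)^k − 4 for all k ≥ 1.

Base case: b_1 = 2, and -2·(-3)^1 − 4 = 6 − 4 = 2.
Assume b_m = -2·(-3)^m − 4 for some m ≥ 1.
Then b_{m+1} = -3b_m − 16 = -3·(-2·(-3)^m − 4) − 16 = 6·(-3)^m + 12 − 16 = -2·(-3)^{m+1} − 4.
So the formula holds for m+1, and by induction b_k = -2·(-3)^k − 4 for all k ≥ 1.

b_k = -2·(-3)^k − 4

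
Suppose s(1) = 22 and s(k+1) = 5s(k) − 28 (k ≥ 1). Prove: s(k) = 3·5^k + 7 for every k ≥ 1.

Base case: s(1) = 22, and 3·5^1 + 7 = 15 + 7 = 22.
Assume s(m) = 3·5^m + 7 for some m ≥ 1.
Then s(m+1) = 5s(m) − 28 = 5·(3·5^m + 7) − 28 = 15·5^m + 35 − 28 = 3·5^{m+1} + 7.
By induction, s(k) = 3·5^k + 7 for all k ≥ 1.

s(k) = 3·5^k + 7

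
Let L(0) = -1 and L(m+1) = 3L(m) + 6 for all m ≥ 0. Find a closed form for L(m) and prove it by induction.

Claim: L(m) = 2·3^m − 3.

Base case: L(0) = -1, and 2·3^0 − 3 = 2 − 3 = -1.
Assume L(r) = 2·3^r − 3 for some r ≥ 0.
Then L(r+1) = 3L(r) + 6 = 3·(2·3^r − 3) + 6 = 6·3^r − 9 + 6 = 2·3^{r+1} − 3.
By induction, L(m) = 2·3^m − 3 for all m ≥ 0.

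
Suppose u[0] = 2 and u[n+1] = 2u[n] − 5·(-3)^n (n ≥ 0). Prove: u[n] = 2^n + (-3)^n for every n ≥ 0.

Base case: u[0] = 2, and 2^0 + (-3)^0 = 1 + 1 = 2.
Assume u[m] = 2^m + (-3)^m for some m ≥ 0.
Then u[m+1] = 2u[m] − 5·(-3)^m = 2·(2^m + (-3)^m) − 5·(-3)^m = 2^{m+1} + 2·(-3)^m − 5·(-3)^m = 2^{m+1} − 3·(-3)^m = 2^{m+1} + (-3)^{m+1}.
Hence u[n] = 2^n + (-3)^n for every n ≥ 0, by induction.

u[n] = 2^n + (-3)^n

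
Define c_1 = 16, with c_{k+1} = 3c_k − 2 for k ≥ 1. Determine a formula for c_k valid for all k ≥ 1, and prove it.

Claim: c_k = 5·3^k + 1.

Base case: c_1 = 16, and 5·3^1 + 1 = 15 + 1 = 16.
Assume c_r = 5·3^r + 1 for some r ≥ 1.
Then c_{r+1} = 3c_r − 2 = 3·(5·3^r + 1) − 2 = 15·3^r + 3 − 2 = 5·3^{r+1} + 1.
Hence c_k = 5·3^k + 1 for every k ≥ 1, by induction.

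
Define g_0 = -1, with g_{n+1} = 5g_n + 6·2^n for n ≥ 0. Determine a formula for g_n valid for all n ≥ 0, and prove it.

Claim: g_n = 5^n − 2·2^n.

Base case: g_0 = -1, and 5^0 − 2·2^0 = 1 − 2 = -1.
Assume g_k = 5^k − 2·2^k for some k ≥ 0.
Then g_{k+1} = 5g_k + 6·2^k = 5·(5^k − 2·2^k) + 6·2^k = 5^{k+1} − 10·2^k + 6·2^k = 5^{k+1} − 4·2^k = 5^{k+1} − 2·2^{k+1}.
This completes the inductive step, so g_n = 5^n − 2·2^n for all n ≥ 0.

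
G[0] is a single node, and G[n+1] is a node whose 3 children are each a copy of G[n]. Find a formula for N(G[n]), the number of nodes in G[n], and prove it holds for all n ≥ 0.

Claim: N(G[n]) = (3^{n+1} − 1)/2.

Base case: N(G[0]) = 1, and (3^{0+1} − 1)/2 = 1.
Assume N(G[j]) = (3^{j+1} − 1)/2.
Then N(G[j+1]) = 1 + 3N(G[j]) = 1 + 3·(3^{j+1} − 1)/2 = 1 + (3^{j+2} − 3)/2 = (2 + 3^{j+2} − 3)/2 = (3^{j+2} − 1)/2.
By induction, N(G[n]) = (3^{n+1} − 1)/2 for all n ≥ 0.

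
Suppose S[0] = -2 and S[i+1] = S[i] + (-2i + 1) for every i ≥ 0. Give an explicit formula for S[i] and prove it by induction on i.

Claim: S[i] = -i^2 + 2i − 2.

Base case: S[0] = -2, and -0^2 + 2·0 − 2 = -2.
Assume S[r] = -r^2 + 2r − 2.
Then S[r+1] = S[r] + (-2r + 1) = (-r^2 + 2r − 2) + (-2r + 1) = -r^2 − 1,
and -(r+1)^2 + 2·(r+1) − 2 = -r^2 − 1.
This completes the inductive step, so S[i] = -i^2 + 2i − 2 for all i ≥ 0.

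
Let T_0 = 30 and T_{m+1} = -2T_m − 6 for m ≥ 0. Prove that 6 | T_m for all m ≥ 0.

Base case: T_0 = 30 = 6·5, so 6 | T_0.
Assume 6 | T_k, so T_k = 6t for some integer t.
Then T_{k+1} = -2T_k − 6 = -2·(6t) − 6 = 6(-2t − 1), so 6 | T_{k+1}.
So the property holds for k+1, and by induction 6 | T_m for all m ≥ 0.

6 | T_m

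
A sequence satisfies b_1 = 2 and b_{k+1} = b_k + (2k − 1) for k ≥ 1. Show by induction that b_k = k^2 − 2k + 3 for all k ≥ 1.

Base case: b_1 = 2, and 1^2 − 2·1 + 3 = 2.
Assume b_m = m^2 − 2m + 3.
Then b_{m+1} = b_m + (2m − 1) = (m^2 − 2m + 3) + (2m − 1) = m^2 + 2,
and (m+1)^2 − 2·(m+1) + 3 = m^2 + 2.
This completes the inductive step, so b_k = k^2 − 2k + 3 for all k ≥ 1.

b_k = k^2 − 2k + 3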